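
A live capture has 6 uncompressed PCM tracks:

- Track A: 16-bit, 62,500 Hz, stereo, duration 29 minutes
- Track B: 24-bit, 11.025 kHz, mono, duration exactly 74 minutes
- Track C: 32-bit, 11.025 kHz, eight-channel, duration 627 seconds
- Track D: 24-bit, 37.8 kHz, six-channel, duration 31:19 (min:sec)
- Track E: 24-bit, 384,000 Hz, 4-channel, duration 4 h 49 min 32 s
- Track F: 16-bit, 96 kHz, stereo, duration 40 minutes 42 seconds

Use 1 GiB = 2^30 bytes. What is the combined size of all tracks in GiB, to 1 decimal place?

Track A: 29 minutes = 1,740 s; 62,500 × 1,740 × 2 × 2 = 435,000,000 bytes.
Track B: exactly 74 minutes = 4,440 s; 11,025 × 4,440 × 3 × 1 = 146,853,000 bytes.
Track C: 11,025 × 627 × 4 × 8 = 221,205,600 bytes.
Track D: 31:19 (min:sec) = 1,879 s; 37,800 × 1,879 × 3 × 6 = 1,278,471,600 bytes.
Track E: 4 h 49 min 32 s = 17,372 s; 384,000 × 17,372 × 3 × 4 = 80,050,176,000 bytes.
Track F: 40 minutes 42 seconds = 2,442 s; 96,000 × 2,442 × 2 × 2 = 937,728,000 bytes.
Total = 83,069,434,200 bytes = 77.4 GiB.

77.4 GiB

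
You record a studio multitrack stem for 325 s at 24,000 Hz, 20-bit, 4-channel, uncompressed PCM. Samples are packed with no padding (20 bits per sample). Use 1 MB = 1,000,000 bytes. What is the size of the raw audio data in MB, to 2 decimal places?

78.00 MB

Bits = 24,000 × 325 × 20 × 4 = 624,000,000 bits = 78,000,000 bytes.
78,000,000 / 1,000,000 = 78.00 MB.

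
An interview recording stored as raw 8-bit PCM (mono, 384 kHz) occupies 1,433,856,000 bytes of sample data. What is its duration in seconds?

3,734 seconds

Byte rate = 384,000 × 1 × 1 = 384,000 bytes/s.
Duration = 1,433,856,000 / 384,000 = 3,734 s.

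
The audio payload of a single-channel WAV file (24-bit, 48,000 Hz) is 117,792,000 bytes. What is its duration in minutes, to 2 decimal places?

13.63 minutes

Byte rate = 48,000 × 3 × 1 = 144,000 bytes/s.
Duration = 117,792,000 / 144,000 = 818 s.
818 s / 60 = 13.63 minutes.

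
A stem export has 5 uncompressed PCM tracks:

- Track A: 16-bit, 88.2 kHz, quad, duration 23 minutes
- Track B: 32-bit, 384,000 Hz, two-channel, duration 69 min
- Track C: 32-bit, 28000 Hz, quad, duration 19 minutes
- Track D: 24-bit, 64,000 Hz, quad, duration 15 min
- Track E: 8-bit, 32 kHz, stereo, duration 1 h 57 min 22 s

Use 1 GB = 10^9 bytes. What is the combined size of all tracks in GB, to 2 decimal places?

Track A: 23 minutes = 1,380 s; 88,200 × 1,380 × 2 × 4 = 973,728,000 bytes.
Track B: 69 min = 4,140 s; 384,000 × 4,140 × 4 × 2 = 12,718,080,000 bytes.
Track C: 19 minutes = 1,140 s; 28,000 × 1,140 × 4 × 4 = 510,720,000 bytes.
Track D: 15 min = 900 s; 64,000 × 900 × 3 × 4 = 691,200,000 bytes.
Track E: 1 h 57 min 22 s = 7,042 s; 32,000 × 7,042 × 1 × 2 = 450,688,000 bytes.
Total = 15,344,416,000 bytes = 15.34 GB.

15.34 GB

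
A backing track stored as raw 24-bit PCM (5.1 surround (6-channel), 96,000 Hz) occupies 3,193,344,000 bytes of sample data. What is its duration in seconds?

Byte rate = 96,000 × 3 × 6 = 1,728,000 bytes/s.
Duration = 3,193,344,000 / 1,728,000 = 1,848 s.

1,848 seconds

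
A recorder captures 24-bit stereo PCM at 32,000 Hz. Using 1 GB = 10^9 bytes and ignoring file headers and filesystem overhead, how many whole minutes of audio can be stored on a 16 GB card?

1,388 minutes

Uncompressed byte rate = 32,000 × 3 × 2 = 192,000 bytes/s.
Capacity = 16 × 1,000,000,000 = 16,000,000,000 bytes.
16,000,000,000 / 192,000 ≈ 83333.33 s → 1,388 minutes.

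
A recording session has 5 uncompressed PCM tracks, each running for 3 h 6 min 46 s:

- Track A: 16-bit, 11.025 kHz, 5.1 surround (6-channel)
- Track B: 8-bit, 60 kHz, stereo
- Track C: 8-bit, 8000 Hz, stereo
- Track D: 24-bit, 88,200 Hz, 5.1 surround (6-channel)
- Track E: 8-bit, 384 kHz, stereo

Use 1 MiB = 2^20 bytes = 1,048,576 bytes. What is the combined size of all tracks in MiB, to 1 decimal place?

28041.3 MiB

3 h 6 min 46 s = 11,206 s.
Track A: 11,025 × 11,206 × 2 × 6 = 1,482,553,800 bytes.
Track B: 60,000 × 11,206 × 1 × 2 = 1,344,720,000 bytes.
Track C: 8,000 × 11,206 × 1 × 2 = 179,296,000 bytes.
Track D: 88,200 × 11,206 × 3 × 6 = 17,790,645,600 bytes.
Track E: 384,000 × 11,206 × 1 × 2 = 8,606,208,000 bytes.
Total = 29,403,423,400 bytes = 28041.3 MiB.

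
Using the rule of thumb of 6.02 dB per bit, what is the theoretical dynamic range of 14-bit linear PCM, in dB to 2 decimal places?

14 × 6.02 = 84.28 dB.

84.28 dB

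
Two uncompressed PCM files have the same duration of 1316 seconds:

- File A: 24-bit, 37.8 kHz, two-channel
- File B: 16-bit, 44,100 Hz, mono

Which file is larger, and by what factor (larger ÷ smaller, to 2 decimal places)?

File A: 37,800 × 3 × 2 = 226,800 bytes/s.
File B: 44,100 × 2 × 1 = 88,200 bytes/s.
File A is larger; ratio = 298,468,800 / 116,071,200 = 2.57.

File A, by a factor of 2.57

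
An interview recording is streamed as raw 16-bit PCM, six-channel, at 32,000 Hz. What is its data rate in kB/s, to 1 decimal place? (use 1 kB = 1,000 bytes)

384.0 kB/s

Bit rate = 32,000 × 16 × 6 = 3,072,000 bits/s.
3,072,000 / 8 = 384,000 B/s = 384.0 kB/s.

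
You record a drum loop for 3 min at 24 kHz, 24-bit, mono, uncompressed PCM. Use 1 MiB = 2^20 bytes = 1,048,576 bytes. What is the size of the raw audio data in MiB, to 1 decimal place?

Duration = 3 min = 180 s.
Bytes = 24,000 samples/s × 180 s × 3 bytes/sample × 1 ch = 12,960,000 bytes.
12,960,000 / 1,048,576 = 12.4 MiB.

12.4 MiB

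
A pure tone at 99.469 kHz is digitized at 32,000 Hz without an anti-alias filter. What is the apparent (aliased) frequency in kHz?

3.469 kHz

Nyquist = 32,000/2 = 16,000 Hz; 99,469 Hz exceeds it.
Alias = |99,469 − 3×32,000| = |99,469 − 96,000| = 3,469 Hz = 3.469 kHz.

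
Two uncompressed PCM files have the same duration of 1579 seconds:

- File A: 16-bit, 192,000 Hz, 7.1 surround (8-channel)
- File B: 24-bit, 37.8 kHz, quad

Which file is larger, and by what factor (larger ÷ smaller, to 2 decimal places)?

File A, by a factor of 6.77

File A: 192,000 × 2 × 8 = 3,072,000 bytes/s.
File B: 37,800 × 3 × 4 = 453,600 bytes/s.
File A is larger; ratio = 4,850,688,000 / 716,234,400 = 6.77.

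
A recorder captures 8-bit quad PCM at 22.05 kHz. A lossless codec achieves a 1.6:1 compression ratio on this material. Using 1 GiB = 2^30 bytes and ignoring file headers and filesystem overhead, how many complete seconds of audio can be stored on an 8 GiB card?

Uncompressed byte rate = 22,050 × 1 × 4 = 88,200 bytes/s.
After 1.6:1 compression, effective rate ≈ 55125 bytes/s.
Capacity = 8 × 1,073,741,824 = 8,589,934,592 bytes.
8,589,934,592 / effective rate ≈ 155826.48 s → 155,826 seconds.

155,826 seconds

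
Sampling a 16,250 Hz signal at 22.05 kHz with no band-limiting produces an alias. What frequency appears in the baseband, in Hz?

Nyquist = 22,050/2 = 11,025 Hz; 16,250 Hz exceeds it.
Alias = |16,250 − 1×22,050| = |16,250 − 22,050| = 5,800 Hz.

5,800 Hz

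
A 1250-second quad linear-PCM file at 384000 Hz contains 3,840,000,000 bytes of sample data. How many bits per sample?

Bytes per sample = 3,840,000,000 / (384,000 × 1,250 × 4) = 3,840,000,000 / 1,920,000,000 = 2.
Bit depth = 2 × 8 = 16 bits.

16 bits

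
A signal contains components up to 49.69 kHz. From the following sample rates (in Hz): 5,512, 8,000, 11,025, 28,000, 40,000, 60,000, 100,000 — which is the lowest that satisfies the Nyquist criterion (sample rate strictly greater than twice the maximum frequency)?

100,000 Hz

Need sample rate > 2 × 49,690 = 99,380 Hz.
Lowest listed rate above 99,380 Hz is 100,000 Hz.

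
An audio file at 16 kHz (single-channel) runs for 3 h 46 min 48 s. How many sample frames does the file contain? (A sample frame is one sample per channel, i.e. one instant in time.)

3 h 46 min 48 s = 13,608 s.
16,000 samples/s × 13,608 s = 217,728,000 frames.

217,728,000 sample frames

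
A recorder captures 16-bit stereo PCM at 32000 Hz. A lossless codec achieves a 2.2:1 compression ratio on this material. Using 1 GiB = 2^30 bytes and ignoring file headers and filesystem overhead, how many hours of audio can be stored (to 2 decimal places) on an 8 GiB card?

Uncompressed byte rate = 32,000 × 2 × 2 = 128,000 bytes/s.
After 2.2:1 compression, effective rate ≈ 58181.82 bytes/s.
Capacity = 8 × 1,073,741,824 = 8,589,934,592 bytes.
8,589,934,592 / effective rate ≈ 147639.5 s → 41.01 hours.

41.01 hours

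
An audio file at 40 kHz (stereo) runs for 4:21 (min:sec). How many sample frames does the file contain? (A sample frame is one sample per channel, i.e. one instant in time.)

4:21 (min:sec) = 261 s.
40,000 samples/s × 261 s = 10,440,000 frames.

10,440,000 sample frames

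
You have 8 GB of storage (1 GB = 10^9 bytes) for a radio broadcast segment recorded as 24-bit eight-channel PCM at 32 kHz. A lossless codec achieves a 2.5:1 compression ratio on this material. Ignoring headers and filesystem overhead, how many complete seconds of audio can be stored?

26,041 seconds

Uncompressed byte rate = 32,000 × 3 × 8 = 768,000 bytes/s.
After 2.5:1 compression, effective rate ≈ 307200 bytes/s.
Capacity = 8 × 1,000,000,000 = 8,000,000,000 bytes.
8,000,000,000 / effective rate ≈ 26041.67 s → 26,041 seconds.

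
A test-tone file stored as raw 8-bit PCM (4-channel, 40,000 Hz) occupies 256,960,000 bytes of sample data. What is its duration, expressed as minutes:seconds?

Byte rate = 40,000 × 1 × 4 = 160,000 bytes/s.
Duration = 256,960,000 / 160,000 = 1,606 s.
1,606 s = 26:46.

26:46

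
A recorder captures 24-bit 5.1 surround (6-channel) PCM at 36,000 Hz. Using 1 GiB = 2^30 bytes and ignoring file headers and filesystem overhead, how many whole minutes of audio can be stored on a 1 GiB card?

27 minutes

Uncompressed byte rate = 36,000 × 3 × 6 = 648,000 bytes/s.
Capacity = 1 × 1,073,741,824 = 1,073,741,824 bytes.
1,073,741,824 / 648,000 ≈ 1657.01 s → 27 minutes.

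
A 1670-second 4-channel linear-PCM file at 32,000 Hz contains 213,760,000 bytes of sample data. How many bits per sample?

Bytes per sample = 213,760,000 / (32,000 × 1,670 × 4) = 213,760,000 / 213,760,000 = 1.
Bit depth = 1 × 8 = 8 bits.

8 bits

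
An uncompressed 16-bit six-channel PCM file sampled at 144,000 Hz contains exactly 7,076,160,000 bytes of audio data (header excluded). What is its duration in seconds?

Byte rate = 144,000 × 2 × 6 = 1,728,000 bytes/s.
Duration = 7,076,160,000 / 1,728,000 = 4,095 s.

4,095 seconds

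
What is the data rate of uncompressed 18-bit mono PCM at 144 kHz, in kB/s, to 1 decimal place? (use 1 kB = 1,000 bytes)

Bit rate = 144,000 × 18 × 1 = 2,592,000 bits/s.
2,592,000 / 8 = 324,000 B/s = 324.0 kB/s.

324.0 kB/s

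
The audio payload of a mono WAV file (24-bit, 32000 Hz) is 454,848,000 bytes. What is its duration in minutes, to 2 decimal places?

78.97 minutes

Byte rate = 32,000 × 3 × 1 = 96,000 bytes/s.
Duration = 454,848,000 / 96,000 = 4,738 s.
4,738 s / 60 = 78.97 minutes.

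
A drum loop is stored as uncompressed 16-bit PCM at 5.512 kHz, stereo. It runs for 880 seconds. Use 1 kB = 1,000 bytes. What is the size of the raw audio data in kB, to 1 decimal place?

Bytes = 5,512 samples/s × 880 s × 2 bytes/sample × 2 ch = 19,402,240 bytes.
19,402,240 / 1,000 = 19402.2 kB.

19402.2 kB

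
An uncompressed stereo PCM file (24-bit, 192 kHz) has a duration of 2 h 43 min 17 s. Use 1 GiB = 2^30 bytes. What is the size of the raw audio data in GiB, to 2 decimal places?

Duration = 2 h 43 min 17 s = 9,797 s.
Bytes = 192,000 samples/s × 9,797 s × 3 bytes/sample × 2 ch = 11,286,144,000 bytes.
11,286,144,000 / 1,073,741,824 = 10.51 GiB.

10.51 GiB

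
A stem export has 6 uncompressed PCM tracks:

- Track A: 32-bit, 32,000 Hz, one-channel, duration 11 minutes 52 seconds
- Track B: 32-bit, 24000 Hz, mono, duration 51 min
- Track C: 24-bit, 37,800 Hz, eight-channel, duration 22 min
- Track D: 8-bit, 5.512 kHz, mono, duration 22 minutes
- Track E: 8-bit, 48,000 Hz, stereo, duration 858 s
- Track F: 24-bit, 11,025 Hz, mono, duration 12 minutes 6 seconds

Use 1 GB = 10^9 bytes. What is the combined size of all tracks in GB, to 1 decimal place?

1.7 GB

Track A: 11 minutes 52 seconds = 712 s; 32,000 × 712 × 4 × 1 = 91,136,000 bytes.
Track B: 51 min = 3,060 s; 24,000 × 3,060 × 4 × 1 = 293,760,000 bytes.
Track C: 22 min = 1,320 s; 37,800 × 1,320 × 3 × 8 = 1,197,504,000 bytes.
Track D: 22 minutes = 1,320 s; 5,512 × 1,320 × 1 × 1 = 7,275,840 bytes.
Track E: 48,000 × 858 × 1 × 2 = 82,368,000 bytes.
Track F: 12 minutes 6 seconds = 726 s; 11,025 × 726 × 3 × 1 = 24,012,450 bytes.
Total = 1,696,056,290 bytes = 1.7 GB.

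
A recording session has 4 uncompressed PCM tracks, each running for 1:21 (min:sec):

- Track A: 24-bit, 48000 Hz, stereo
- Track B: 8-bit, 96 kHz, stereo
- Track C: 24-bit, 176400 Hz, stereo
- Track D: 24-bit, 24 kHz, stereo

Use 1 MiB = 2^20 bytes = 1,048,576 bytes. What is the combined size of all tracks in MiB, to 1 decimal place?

1:21 (min:sec) = 81 s.
Track A: 48,000 × 81 × 3 × 2 = 23,328,000 bytes.
Track B: 96,000 × 81 × 1 × 2 = 15,552,000 bytes.
Track C: 176,400 × 81 × 3 × 2 = 85,730,400 bytes.
Track D: 24,000 × 81 × 3 × 2 = 11,664,000 bytes.
Total = 136,274,400 bytes = 130.0 MiB.

130.0 MiB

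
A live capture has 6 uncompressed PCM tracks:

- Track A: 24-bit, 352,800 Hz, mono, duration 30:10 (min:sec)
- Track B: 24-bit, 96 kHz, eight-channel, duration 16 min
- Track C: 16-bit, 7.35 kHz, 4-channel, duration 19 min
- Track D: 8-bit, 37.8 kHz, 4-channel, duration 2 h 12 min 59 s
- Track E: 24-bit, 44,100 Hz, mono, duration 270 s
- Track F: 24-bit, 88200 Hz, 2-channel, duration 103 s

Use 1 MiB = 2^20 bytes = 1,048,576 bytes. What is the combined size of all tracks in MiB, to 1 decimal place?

5236.8 MiB

Track A: 30:10 (min:sec) = 1,810 s; 352,800 × 1,810 × 3 × 1 = 1,915,704,000 bytes.
Track B: 16 min = 960 s; 96,000 × 960 × 3 × 8 = 2,211,840,000 bytes.
Track C: 19 min = 1,140 s; 7,350 × 1,140 × 2 × 4 = 67,032,000 bytes.
Track D: 2 h 12 min 59 s = 7,979 s; 37,800 × 7,979 × 1 × 4 = 1,206,424,800 bytes.
Track E: 44,100 × 270 × 3 × 1 = 35,721,000 bytes.
Track F: 88,200 × 103 × 3 × 2 = 54,507,600 bytes.
Total = 5,491,229,400 bytes = 5236.8 MiB.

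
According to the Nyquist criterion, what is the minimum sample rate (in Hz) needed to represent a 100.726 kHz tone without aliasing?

Minimum sample rate = 2 × 100,726 Hz = 201,452 Hz.

201,452 Hz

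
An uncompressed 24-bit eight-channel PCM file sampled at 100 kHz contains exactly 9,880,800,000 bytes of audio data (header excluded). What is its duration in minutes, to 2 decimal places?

68.62 minutes

Byte rate = 100,000 × 3 × 8 = 2,400,000 bytes/s.
Duration = 9,880,800,000 / 2,400,000 = 4,117 s.
4,117 s / 60 = 68.62 minutes.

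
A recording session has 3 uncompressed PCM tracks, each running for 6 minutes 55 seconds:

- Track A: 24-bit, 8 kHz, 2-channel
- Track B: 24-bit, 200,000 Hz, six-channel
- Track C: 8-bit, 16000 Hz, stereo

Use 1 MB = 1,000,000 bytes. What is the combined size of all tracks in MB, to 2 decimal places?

6 minutes 55 seconds = 415 s.
Track A: 8,000 × 415 × 3 × 2 = 19,920,000 bytes.
Track B: 200,000 × 415 × 3 × 6 = 1,494,000,000 bytes.
Track C: 16,000 × 415 × 1 × 2 = 13,280,000 bytes.
Total = 1,527,200,000 bytes = 1527.20 MB.

1527.20 MB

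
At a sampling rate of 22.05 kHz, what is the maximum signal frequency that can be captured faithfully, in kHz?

Nyquist frequency = sample rate / 2 = 22,050 / 2 = 11.025 kHz.

11.025 kHz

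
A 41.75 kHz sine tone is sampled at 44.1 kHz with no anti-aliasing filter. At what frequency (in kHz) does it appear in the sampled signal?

Nyquist = 44,100/2 = 22,050 Hz; 41,750 Hz exceeds it.
Alias = |41,750 − 1×44,100| = |41,750 − 44,100| = 2,350 Hz = 2.35 kHz.

2.35 kHz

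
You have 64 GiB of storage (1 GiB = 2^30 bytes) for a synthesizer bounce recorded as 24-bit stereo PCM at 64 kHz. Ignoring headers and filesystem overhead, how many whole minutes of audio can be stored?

2,982 minutes

Uncompressed byte rate = 64,000 × 3 × 2 = 384,000 bytes/s.
Capacity = 64 × 1,073,741,824 = 68,719,476,736 bytes.
68,719,476,736 / 384,000 ≈ 178956.97 s → 2,982 minutes.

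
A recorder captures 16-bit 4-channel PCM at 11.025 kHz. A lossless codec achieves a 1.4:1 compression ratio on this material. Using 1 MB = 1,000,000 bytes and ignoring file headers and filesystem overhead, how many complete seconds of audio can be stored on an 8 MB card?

Uncompressed byte rate = 11,025 × 2 × 4 = 88,200 bytes/s.
After 1.4:1 compression, effective rate ≈ 63000 bytes/s.
Capacity = 8 × 1,000,000 = 8,000,000 bytes.
8,000,000 / effective rate ≈ 126.98 s → 126 seconds.

126 seconds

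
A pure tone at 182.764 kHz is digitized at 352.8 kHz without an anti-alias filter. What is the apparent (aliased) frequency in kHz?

170.036 kHz

Nyquist = 352,800/2 = 176,400 Hz; 182,764 Hz exceeds it.
Alias = |182,764 − 1×352,800| = |182,764 − 352,800| = 170,036 Hz = 170.036 kHz.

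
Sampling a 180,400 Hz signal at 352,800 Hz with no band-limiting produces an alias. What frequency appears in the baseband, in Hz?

Nyquist = 352,800/2 = 176,400 Hz; 180,400 Hz exceeds it.
Alias = |180,400 − 1×352,800| = |180,400 − 352,800| = 172,400 Hz.

172,400 Hz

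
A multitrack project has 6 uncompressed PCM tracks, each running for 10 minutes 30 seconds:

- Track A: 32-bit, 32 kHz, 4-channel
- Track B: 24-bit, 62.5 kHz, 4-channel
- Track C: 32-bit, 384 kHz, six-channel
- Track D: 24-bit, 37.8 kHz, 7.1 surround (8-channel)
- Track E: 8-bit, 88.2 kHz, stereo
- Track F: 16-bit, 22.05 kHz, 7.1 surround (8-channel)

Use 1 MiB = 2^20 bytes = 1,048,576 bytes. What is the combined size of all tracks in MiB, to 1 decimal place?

7158.3 MiB

10 minutes 30 seconds = 630 s.
Track A: 32,000 × 630 × 4 × 4 = 322,560,000 bytes.
Track B: 62,500 × 630 × 3 × 4 = 472,500,000 bytes.
Track C: 384,000 × 630 × 4 × 6 = 5,806,080,000 bytes.
Track D: 37,800 × 630 × 3 × 8 = 571,536,000 bytes.
Track E: 88,200 × 630 × 1 × 2 = 111,132,000 bytes.
Track F: 22,050 × 630 × 2 × 8 = 222,264,000 bytes.
Total = 7,506,072,000 bytes = 7158.3 MiB.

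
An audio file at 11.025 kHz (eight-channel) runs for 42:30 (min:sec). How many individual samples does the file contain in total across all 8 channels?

42:30 (min:sec) = 2,550 s.
11,025 × 2,550 s × 8 ch = 224,910,000 samples.

224,910,000 samples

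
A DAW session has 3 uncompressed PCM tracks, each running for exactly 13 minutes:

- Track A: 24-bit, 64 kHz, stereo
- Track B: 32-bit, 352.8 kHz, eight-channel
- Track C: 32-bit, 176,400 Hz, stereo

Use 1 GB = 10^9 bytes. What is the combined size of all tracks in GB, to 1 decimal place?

exactly 13 minutes = 780 s.
Track A: 64,000 × 780 × 3 × 2 = 299,520,000 bytes.
Track B: 352,800 × 780 × 4 × 8 = 8,805,888,000 bytes.
Track C: 176,400 × 780 × 4 × 2 = 1,100,736,000 bytes.
Total = 10,206,144,000 bytes = 10.2 GB.

10.2 GB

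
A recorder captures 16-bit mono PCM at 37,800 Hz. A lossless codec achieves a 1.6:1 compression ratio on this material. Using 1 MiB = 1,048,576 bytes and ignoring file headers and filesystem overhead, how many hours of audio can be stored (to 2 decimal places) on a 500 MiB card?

3.08 hours

Uncompressed byte rate = 37,800 × 2 × 1 = 75,600 bytes/s.
After 1.6:1 compression, effective rate ≈ 47250 bytes/s.
Capacity = 500 × 1,048,576 = 524,288,000 bytes.
524,288,000 / effective rate ≈ 11096.04 s → 3.08 hours.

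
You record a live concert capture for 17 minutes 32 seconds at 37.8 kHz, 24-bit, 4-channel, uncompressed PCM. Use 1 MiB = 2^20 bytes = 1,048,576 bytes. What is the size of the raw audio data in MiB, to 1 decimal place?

455.1 MiB

Duration = 17 minutes 32 seconds = 1,052 s.
Bytes = 37,800 samples/s × 1,052 s × 3 bytes/sample × 4 ch = 477,187,200 bytes.
477,187,200 / 1,048,576 = 455.1 MiB.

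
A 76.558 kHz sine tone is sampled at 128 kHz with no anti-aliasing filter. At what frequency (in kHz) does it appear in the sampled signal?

51.442 kHz

Nyquist = 128,000/2 = 64,000 Hz; 76,558 Hz exceeds it.
Alias = |76,558 − 1×128,000| = |76,558 − 128,000| = 51,442 Hz = 51.442 kHz.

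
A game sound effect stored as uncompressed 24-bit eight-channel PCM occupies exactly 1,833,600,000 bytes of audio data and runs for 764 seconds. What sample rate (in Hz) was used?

Bytes = sample_rate × seconds × bytes_per_sample × channels.
sample_rate = 1,833,600,000 / (764 × 3 × 8) = 1,833,600,000 / 18,336 = 100,000 Hz.

100,000 Hz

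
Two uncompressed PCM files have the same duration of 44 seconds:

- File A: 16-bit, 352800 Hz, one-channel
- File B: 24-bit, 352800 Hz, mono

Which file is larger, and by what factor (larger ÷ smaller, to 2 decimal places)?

File A: 352,800 × 2 × 1 = 705,600 bytes/s.
File B: 352,800 × 3 × 1 = 1,058,400 bytes/s.
File B is larger; ratio = 46,569,600 / 31,046,400 = 1.50.

File B, by a factor of 1.50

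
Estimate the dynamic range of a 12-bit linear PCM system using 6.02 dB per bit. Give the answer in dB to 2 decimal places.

72.24 dB

12 × 6.02 = 72.24 dB.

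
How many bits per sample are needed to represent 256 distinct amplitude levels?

8 bits

log2(256) = 8.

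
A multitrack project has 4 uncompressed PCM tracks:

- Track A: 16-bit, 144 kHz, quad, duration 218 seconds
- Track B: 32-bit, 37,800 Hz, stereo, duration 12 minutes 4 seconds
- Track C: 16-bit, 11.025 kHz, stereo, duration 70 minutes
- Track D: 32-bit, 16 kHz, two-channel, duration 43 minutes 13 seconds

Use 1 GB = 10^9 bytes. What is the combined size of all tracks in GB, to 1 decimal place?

1.0 GB

Track A: 144,000 × 218 × 2 × 4 = 251,136,000 bytes.
Track B: 12 minutes 4 seconds = 724 s; 37,800 × 724 × 4 × 2 = 218,937,600 bytes.
Track C: 70 minutes = 4,200 s; 11,025 × 4,200 × 2 × 2 = 185,220,000 bytes.
Track D: 43 minutes 13 seconds = 2,593 s; 16,000 × 2,593 × 4 × 2 = 331,904,000 bytes.
Total = 987,197,600 bytes = 1.0 GB.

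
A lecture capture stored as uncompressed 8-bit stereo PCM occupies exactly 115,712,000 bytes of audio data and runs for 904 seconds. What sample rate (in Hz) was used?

64,000 Hz

Bytes = sample_rate × seconds × bytes_per_sample × channels.
sample_rate = 115,712,000 / (904 × 1 × 2) = 115,712,000 / 1,808 = 64,000 Hz.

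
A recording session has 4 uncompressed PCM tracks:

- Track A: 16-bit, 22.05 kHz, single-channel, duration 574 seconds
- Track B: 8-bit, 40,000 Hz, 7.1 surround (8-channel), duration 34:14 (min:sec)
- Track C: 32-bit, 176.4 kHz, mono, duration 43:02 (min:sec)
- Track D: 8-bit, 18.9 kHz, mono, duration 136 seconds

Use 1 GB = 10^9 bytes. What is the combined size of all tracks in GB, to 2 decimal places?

2.51 GB

Track A: 22,050 × 574 × 2 × 1 = 25,313,400 bytes.
Track B: 34:14 (min:sec) = 2,054 s; 40,000 × 2,054 × 1 × 8 = 657,280,000 bytes.
Track C: 43:02 (min:sec) = 2,582 s; 176,400 × 2,582 × 4 × 1 = 1,821,859,200 bytes.
Track D: 18,900 × 136 × 1 × 1 = 2,570,400 bytes.
Total = 2,507,023,000 bytes = 2.51 GB.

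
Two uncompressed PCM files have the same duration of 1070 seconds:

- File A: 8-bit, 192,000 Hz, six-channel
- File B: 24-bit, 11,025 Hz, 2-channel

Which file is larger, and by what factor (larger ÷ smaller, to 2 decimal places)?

File A: 192,000 × 1 × 6 = 1,152,000 bytes/s.
File B: 11,025 × 3 × 2 = 66,150 bytes/s.
File A is larger; ratio = 1,232,640,000 / 70,780,500 = 17.41.

File A, by a factor of 17.41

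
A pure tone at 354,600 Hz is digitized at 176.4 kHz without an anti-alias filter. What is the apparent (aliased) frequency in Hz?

Nyquist = 176,400/2 = 88,200 Hz; 354,600 Hz exceeds it.
Alias = |354,600 − 2×176,400| = |354,600 − 352,800| = 1,800 Hz.

1,800 Hz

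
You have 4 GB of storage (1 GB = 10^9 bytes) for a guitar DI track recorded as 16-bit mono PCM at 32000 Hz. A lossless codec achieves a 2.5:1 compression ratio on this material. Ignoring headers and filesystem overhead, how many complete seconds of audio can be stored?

Uncompressed byte rate = 32,000 × 2 × 1 = 64,000 bytes/s.
After 2.5:1 compression, effective rate ≈ 25600 bytes/s.
Capacity = 4 × 1,000,000,000 = 4,000,000,000 bytes.
4,000,000,000 / effective rate ≈ 156250 s → 156,250 seconds.

156,250 seconds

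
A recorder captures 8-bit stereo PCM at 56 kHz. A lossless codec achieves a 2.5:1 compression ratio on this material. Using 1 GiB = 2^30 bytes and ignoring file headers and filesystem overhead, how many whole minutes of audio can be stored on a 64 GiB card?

25,565 minutes

Uncompressed byte rate = 56,000 × 1 × 2 = 112,000 bytes/s.
After 2.5:1 compression, effective rate ≈ 44800 bytes/s.
Capacity = 64 × 1,073,741,824 = 68,719,476,736 bytes.
68,719,476,736 / effective rate ≈ 1533916.89 s → 25,565 minutes.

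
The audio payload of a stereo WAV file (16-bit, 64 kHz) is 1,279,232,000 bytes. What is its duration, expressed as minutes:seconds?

Byte rate = 64,000 × 2 × 2 = 256,000 bytes/s.
Duration = 1,279,232,000 / 256,000 = 4,997 s.
4,997 s = 83:17.

83:17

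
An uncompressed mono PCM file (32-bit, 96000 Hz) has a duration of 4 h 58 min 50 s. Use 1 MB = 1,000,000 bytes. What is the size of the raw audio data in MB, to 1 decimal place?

6885.1 MB

Duration = 4 h 58 min 50 s = 17,930 s.
Bytes = 96,000 samples/s × 17,930 s × 4 bytes/sample × 1 ch = 6,885,120,000 bytes.
6,885,120,000 / 1,000,000 = 6885.1 MB.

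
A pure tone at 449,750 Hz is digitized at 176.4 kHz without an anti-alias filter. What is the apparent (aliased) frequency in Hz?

Nyquist = 176,400/2 = 88,200 Hz; 449,750 Hz exceeds it.
Alias = |449,750 − 3×176,400| = |449,750 − 529,200| = 79,450 Hz.

79,450 Hz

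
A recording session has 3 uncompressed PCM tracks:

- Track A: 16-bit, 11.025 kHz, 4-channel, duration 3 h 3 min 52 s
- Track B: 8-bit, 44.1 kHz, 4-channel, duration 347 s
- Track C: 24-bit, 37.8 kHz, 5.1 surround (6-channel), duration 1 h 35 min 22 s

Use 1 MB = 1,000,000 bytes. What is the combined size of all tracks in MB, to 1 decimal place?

Track A: 3 h 3 min 52 s = 11,032 s; 11,025 × 11,032 × 2 × 4 = 973,022,400 bytes.
Track B: 44,100 × 347 × 1 × 4 = 61,210,800 bytes.
Track C: 1 h 35 min 22 s = 5,722 s; 37,800 × 5,722 × 3 × 6 = 3,893,248,800 bytes.
Total = 4,927,482,000 bytes = 4927.5 MB.

4927.5 MB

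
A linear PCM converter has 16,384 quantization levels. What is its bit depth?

log2(16,384) = 14.

14 bits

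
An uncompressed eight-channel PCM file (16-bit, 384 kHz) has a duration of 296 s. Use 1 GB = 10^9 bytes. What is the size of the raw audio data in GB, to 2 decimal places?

Bytes = 384,000 samples/s × 296 s × 2 bytes/sample × 8 ch = 1,818,624,000 bytes.
1,818,624,000 / 1,000,000,000 = 1.82 GB.

1.82 GB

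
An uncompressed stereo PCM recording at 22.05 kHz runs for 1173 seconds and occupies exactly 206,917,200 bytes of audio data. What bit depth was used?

Bytes per sample = 206,917,200 / (22,050 × 1,173 × 2) = 206,917,200 / 51,729,300 = 4.
Bit depth = 4 × 8 = 32 bits.

32 bits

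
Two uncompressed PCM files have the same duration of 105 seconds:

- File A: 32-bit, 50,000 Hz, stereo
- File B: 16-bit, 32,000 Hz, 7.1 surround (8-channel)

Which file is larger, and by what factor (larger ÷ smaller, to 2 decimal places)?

File B, by a factor of 1.28

File A: 50,000 × 4 × 2 = 400,000 bytes/s.
File B: 32,000 × 2 × 8 = 512,000 bytes/s.
File B is larger; ratio = 53,760,000 / 42,000,000 = 1.28.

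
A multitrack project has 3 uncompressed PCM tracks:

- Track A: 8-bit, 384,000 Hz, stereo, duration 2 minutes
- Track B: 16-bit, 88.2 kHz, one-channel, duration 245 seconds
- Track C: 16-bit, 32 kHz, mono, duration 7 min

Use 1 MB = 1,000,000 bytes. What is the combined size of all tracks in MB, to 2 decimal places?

Track A: 2 minutes = 120 s; 384,000 × 120 × 1 × 2 = 92,160,000 bytes.
Track B: 88,200 × 245 × 2 × 1 = 43,218,000 bytes.
Track C: 7 min = 420 s; 32,000 × 420 × 2 × 1 = 26,880,000 bytes.
Total = 162,258,000 bytes = 162.26 MB.

162.26 MB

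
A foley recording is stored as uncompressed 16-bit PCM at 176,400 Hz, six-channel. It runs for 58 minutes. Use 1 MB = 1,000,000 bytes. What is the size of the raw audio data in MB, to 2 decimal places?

Duration = 58 minutes = 3,480 s.
Bytes = 176,400 samples/s × 3,480 s × 2 bytes/sample × 6 ch = 7,366,464,000 bytes.
7,366,464,000 / 1,000,000 = 7366.46 MB.

7366.46 MB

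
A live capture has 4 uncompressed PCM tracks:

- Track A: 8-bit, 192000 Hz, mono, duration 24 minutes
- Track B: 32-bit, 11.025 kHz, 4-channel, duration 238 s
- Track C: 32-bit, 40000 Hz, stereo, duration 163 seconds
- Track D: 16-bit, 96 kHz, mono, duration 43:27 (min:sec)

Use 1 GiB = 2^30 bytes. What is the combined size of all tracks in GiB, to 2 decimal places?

0.81 GiB

Track A: 24 minutes = 1,440 s; 192,000 × 1,440 × 1 × 1 = 276,480,000 bytes.
Track B: 11,025 × 238 × 4 × 4 = 41,983,200 bytes.
Track C: 40,000 × 163 × 4 × 2 = 52,160,000 bytes.
Track D: 43:27 (min:sec) = 2,607 s; 96,000 × 2,607 × 2 × 1 = 500,544,000 bytes.
Total = 871,167,200 bytes = 0.81 GiB.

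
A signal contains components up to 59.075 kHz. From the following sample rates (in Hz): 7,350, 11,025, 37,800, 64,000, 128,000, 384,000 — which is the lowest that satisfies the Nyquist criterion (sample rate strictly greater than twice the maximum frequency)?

128,000 Hz

Need sample rate > 2 × 59,075 = 118,150 Hz.
Lowest listed rate above 118,150 Hz is 128,000 Hz.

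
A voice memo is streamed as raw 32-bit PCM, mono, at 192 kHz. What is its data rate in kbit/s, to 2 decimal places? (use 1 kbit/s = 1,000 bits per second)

Bit rate = 192,000 × 32 × 1 = 6,144,000 bits/s.
= 6144.00 kbit/s.

6144.00 kbit/s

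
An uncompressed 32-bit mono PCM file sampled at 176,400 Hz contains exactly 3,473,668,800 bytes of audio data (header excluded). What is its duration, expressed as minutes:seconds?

Byte rate = 176,400 × 4 × 1 = 705,600 bytes/s.
Duration = 3,473,668,800 / 705,600 = 4,923 s.
4,923 s = 82:03.

82:03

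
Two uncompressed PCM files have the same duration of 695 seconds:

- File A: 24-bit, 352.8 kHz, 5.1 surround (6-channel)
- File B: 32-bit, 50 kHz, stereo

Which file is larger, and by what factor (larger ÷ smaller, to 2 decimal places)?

File A, by a factor of 15.88

File A: 352,800 × 3 × 6 = 6,350,400 bytes/s.
File B: 50,000 × 4 × 2 = 400,000 bytes/s.
File A is larger; ratio = 4,413,528,000 / 278,000,000 = 15.88.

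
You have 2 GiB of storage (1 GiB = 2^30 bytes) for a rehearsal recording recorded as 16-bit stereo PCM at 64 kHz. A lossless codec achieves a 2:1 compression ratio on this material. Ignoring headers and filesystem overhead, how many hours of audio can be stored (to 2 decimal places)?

Uncompressed byte rate = 64,000 × 2 × 2 = 256,000 bytes/s.
After 2:1 compression, effective rate ≈ 128000 bytes/s.
Capacity = 2 × 1,073,741,824 = 2,147,483,648 bytes.
2,147,483,648 / effective rate ≈ 16777.22 s → 4.66 hours.

4.66 hours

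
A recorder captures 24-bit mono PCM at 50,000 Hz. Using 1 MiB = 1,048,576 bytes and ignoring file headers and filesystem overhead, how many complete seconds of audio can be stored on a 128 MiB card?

894 seconds

Uncompressed byte rate = 50,000 × 3 × 1 = 150,000 bytes/s.
Capacity = 128 × 1,048,576 = 134,217,728 bytes.
134,217,728 / 150,000 ≈ 894.78 s → 894 seconds.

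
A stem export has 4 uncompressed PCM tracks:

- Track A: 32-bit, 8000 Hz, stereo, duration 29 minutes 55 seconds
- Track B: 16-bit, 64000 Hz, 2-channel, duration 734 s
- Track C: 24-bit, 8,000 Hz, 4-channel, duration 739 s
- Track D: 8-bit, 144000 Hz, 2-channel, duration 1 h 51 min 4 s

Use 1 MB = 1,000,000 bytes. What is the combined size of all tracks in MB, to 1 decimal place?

2293.0 MB

Track A: 29 minutes 55 seconds = 1,795 s; 8,000 × 1,795 × 4 × 2 = 114,880,000 bytes.
Track B: 64,000 × 734 × 2 × 2 = 187,904,000 bytes.
Track C: 8,000 × 739 × 3 × 4 = 70,944,000 bytes.
Track D: 1 h 51 min 4 s = 6,664 s; 144,000 × 6,664 × 1 × 2 = 1,919,232,000 bytes.
Total = 2,292,960,000 bytes = 2293.0 MB.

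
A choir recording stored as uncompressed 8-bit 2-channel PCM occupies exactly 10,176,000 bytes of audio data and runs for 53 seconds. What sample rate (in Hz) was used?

Bytes = sample_rate × seconds × bytes_per_sample × channels.
sample_rate = 10,176,000 / (53 × 1 × 2) = 10,176,000 / 106 = 96,000 Hz.

96,000 Hz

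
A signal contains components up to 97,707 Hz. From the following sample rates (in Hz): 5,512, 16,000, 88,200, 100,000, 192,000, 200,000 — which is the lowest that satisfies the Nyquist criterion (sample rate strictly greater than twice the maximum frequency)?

Need sample rate > 2 × 97,707 = 195,414 Hz.
Lowest listed rate above 195,414 Hz is 200,000 Hz.

200,000 Hz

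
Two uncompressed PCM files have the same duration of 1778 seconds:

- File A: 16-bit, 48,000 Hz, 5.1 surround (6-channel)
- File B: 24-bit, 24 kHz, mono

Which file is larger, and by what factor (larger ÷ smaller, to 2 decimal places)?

File A: 48,000 × 2 × 6 = 576,000 bytes/s.
File B: 24,000 × 3 × 1 = 72,000 bytes/s.
File A is larger; ratio = 1,024,128,000 / 128,016,000 = 8.00.

File A, by a factor of 8.00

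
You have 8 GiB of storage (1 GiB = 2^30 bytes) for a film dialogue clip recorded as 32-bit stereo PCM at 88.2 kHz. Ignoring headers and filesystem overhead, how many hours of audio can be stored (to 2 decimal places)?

Uncompressed byte rate = 88,200 × 4 × 2 = 705,600 bytes/s.
Capacity = 8 × 1,073,741,824 = 8,589,934,592 bytes.
8,589,934,592 / 705,600 ≈ 12173.94 s → 3.38 hours.

3.38 hours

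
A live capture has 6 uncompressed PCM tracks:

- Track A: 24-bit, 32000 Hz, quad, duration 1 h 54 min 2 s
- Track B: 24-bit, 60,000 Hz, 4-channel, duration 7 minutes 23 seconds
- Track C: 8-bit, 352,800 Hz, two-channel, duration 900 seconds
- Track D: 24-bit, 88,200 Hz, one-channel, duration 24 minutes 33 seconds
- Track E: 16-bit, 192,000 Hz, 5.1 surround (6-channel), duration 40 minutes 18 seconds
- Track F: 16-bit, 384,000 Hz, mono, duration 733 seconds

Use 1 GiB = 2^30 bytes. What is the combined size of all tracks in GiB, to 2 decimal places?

9.41 GiB

Track A: 1 h 54 min 2 s = 6,842 s; 32,000 × 6,842 × 3 × 4 = 2,627,328,000 bytes.
Track B: 7 minutes 23 seconds = 443 s; 60,000 × 443 × 3 × 4 = 318,960,000 bytes.
Track C: 352,800 × 900 × 1 × 2 = 635,040,000 bytes.
Track D: 24 minutes 33 seconds = 1,473 s; 88,200 × 1,473 × 3 × 1 = 389,755,800 bytes.
Track E: 40 minutes 18 seconds = 2,418 s; 192,000 × 2,418 × 2 × 6 = 5,571,072,000 bytes.
Track F: 384,000 × 733 × 2 × 1 = 562,944,000 bytes.
Total = 10,105,099,800 bytes = 9.41 GiB.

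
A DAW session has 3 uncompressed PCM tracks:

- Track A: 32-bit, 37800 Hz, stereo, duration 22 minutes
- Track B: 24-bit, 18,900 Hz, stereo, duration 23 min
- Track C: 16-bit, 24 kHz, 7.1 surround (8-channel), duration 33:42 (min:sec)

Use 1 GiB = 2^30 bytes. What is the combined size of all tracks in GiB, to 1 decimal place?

Track A: 22 minutes = 1,320 s; 37,800 × 1,320 × 4 × 2 = 399,168,000 bytes.
Track B: 23 min = 1,380 s; 18,900 × 1,380 × 3 × 2 = 156,492,000 bytes.
Track C: 33:42 (min:sec) = 2,022 s; 24,000 × 2,022 × 2 × 8 = 776,448,000 bytes.
Total = 1,332,108,000 bytes = 1.2 GiB.

1.2 GiB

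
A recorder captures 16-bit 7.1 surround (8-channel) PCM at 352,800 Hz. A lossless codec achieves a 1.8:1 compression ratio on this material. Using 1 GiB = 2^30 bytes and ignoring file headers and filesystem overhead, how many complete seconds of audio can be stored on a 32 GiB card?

Uncompressed byte rate = 352,800 × 2 × 8 = 5,644,800 bytes/s.
After 1.8:1 compression, effective rate ≈ 3136000 bytes/s.
Capacity = 32 × 1,073,741,824 = 34,359,738,368 bytes.
34,359,738,368 / effective rate ≈ 10956.55 s → 10,956 seconds.

10,956 seconds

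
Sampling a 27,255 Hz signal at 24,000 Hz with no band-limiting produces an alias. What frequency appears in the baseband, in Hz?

3,255 Hz

Nyquist = 24,000/2 = 12,000 Hz; 27,255 Hz exceeds it.
Alias = |27,255 − 1×24,000| = |27,255 − 24,000| = 3,255 Hz.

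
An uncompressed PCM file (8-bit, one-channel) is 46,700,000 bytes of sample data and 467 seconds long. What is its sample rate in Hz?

100,000 Hz

Bytes = sample_rate × seconds × bytes_per_sample × channels.
sample_rate = 46,700,000 / (467 × 1 × 1) = 46,700,000 / 467 = 100,000 Hz.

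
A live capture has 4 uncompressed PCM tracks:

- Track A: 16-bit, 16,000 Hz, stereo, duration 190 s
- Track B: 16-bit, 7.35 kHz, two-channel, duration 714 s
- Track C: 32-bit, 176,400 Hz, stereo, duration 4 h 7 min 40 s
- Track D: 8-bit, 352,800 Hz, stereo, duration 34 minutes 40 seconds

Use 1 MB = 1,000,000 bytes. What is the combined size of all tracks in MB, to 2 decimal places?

Track A: 16,000 × 190 × 2 × 2 = 12,160,000 bytes.
Track B: 7,350 × 714 × 2 × 2 = 20,991,600 bytes.
Track C: 4 h 7 min 40 s = 14,860 s; 176,400 × 14,860 × 4 × 2 = 20,970,432,000 bytes.
Track D: 34 minutes 40 seconds = 2,080 s; 352,800 × 2,080 × 1 × 2 = 1,467,648,000 bytes.
Total = 22,471,231,600 bytes = 22471.23 MB.

22471.23 MB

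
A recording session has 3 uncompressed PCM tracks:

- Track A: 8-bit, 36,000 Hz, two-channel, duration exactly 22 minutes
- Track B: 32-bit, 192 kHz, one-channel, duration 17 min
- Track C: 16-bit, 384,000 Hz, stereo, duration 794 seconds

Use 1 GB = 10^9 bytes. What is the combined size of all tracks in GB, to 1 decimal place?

2.1 GB

Track A: exactly 22 minutes = 1,320 s; 36,000 × 1,320 × 1 × 2 = 95,040,000 bytes.
Track B: 17 min = 1,020 s; 192,000 × 1,020 × 4 × 1 = 783,360,000 bytes.
Track C: 384,000 × 794 × 2 × 2 = 1,219,584,000 bytes.
Total = 2,097,984,000 bytes = 2.1 GB.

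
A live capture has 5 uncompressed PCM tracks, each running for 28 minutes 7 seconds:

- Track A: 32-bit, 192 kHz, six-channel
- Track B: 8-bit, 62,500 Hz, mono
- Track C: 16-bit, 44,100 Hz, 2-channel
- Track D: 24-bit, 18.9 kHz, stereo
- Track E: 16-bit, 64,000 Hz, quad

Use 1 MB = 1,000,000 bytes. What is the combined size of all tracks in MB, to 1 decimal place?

9231.8 MB

28 minutes 7 seconds = 1,687 s.
Track A: 192,000 × 1,687 × 4 × 6 = 7,773,696,000 bytes.
Track B: 62,500 × 1,687 × 1 × 1 = 105,437,500 bytes.
Track C: 44,100 × 1,687 × 2 × 2 = 297,586,800 bytes.
Track D: 18,900 × 1,687 × 3 × 2 = 191,305,800 bytes.
Track E: 64,000 × 1,687 × 2 × 4 = 863,744,000 bytes.
Total = 9,231,770,100 bytes = 9231.8 MB.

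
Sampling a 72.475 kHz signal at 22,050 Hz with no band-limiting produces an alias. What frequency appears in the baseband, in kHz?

6.325 kHz

Nyquist = 22,050/2 = 11,025 Hz; 72,475 Hz exceeds it.
Alias = |72,475 − 3×22,050| = |72,475 − 66,150| = 6,325 Hz = 6.325 kHz.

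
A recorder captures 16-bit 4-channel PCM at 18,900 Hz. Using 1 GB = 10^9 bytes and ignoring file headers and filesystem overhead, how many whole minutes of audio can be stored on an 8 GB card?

Uncompressed byte rate = 18,900 × 2 × 4 = 151,200 bytes/s.
Capacity = 8 × 1,000,000,000 = 8,000,000,000 bytes.
8,000,000,000 / 151,200 ≈ 52910.05 s → 881 minutes.

881 minutes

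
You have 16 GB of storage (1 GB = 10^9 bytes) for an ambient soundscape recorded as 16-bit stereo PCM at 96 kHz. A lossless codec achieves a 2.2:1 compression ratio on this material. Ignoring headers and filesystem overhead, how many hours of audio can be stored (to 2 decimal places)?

25.46 hours

Uncompressed byte rate = 96,000 × 2 × 2 = 384,000 bytes/s.
After 2.2:1 compression, effective rate ≈ 174545.45 bytes/s.
Capacity = 16 × 1,000,000,000 = 16,000,000,000 bytes.
16,000,000,000 / effective rate ≈ 91666.67 s → 25.46 hours.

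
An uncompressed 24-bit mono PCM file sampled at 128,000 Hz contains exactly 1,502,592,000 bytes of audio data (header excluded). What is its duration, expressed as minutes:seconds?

65:13

Byte rate = 128,000 × 3 × 1 = 384,000 bytes/s.
Duration = 1,502,592,000 / 384,000 = 3,913 s.
3,913 s = 65:13.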